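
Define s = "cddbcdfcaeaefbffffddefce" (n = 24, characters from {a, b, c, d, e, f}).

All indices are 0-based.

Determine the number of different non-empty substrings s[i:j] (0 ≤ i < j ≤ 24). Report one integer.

rank→(start, suffix):
  0 → (8, 'aeaefbffffddefce')
  1 → (10, 'aefbffffddefce')
  2 → (3, 'bcdfcaeaefbffffddefce')
  3 → (13, 'bffffddefce')
  4 → (7, 'caeaefbffffddefce')
  5 → (0, 'cddbcdfcaeaefbffffddefce')
  6 → (4, 'cdfcaeaefbffffddefce')
  7 → (22, 'ce')
  8 → (2, 'dbcdfcaeaefbffffddefce')
  9 → (1, 'ddbcdfcaeaefbffffddefce')
  10 → (18, 'ddefce')
  11 → (19, 'defce')
  12 → (5, 'dfcaeaefbffffddefce')
  13 → (23, 'e')
  14 → (9, 'eaefbffffddefce')
  15 → (11, 'efbffffddefce')
  16 → (20, 'efce')
  17 → (12, 'fbffffddefce')
  18 → (6, 'fcaeaefbffffddefce')
  19 → (21, 'fce')
  20 → (17, 'fddefce')
  21 → (16, 'ffddefce')
  22 → (15, 'fffddefce')
  23 → (14, 'ffffddefce')

SA = [8, 10, 3, 13, 7, 0, 4, 22, 2, 1, 18, 19, 5, 23, 9, 11, 20, 12, 6, 21, 17, 16, 15, 14]
rank  pair      lcp
   1  s[8:],s[10:]  2  'ae'
   2  s[10:],s[3:]  0  ''
   3  s[3:],s[13:]  1  'b'
   4  s[13:],s[7:]  0  ''
   5  s[7:],s[0:]  1  'c'
   6  s[0:],s[4:]  2  'cd'
   7  s[4:],s[22:]  1  'c'
   8  s[22:],s[2:]  0  ''
   9  s[2:],s[1:]  1  'd'
  10  s[1:],s[18:]  2  'dd'
  11  s[18:],s[19:]  1  'd'
  12  s[19:],s[5:]  1  'd'
  13  s[5:],s[23:]  0  ''
  14  s[23:],s[9:]  1  'e'
  15  s[9:],s[11:]  1  'e'
  16  s[11:],s[20:]  2  'ef'
  17  s[20:],s[12:]  0  ''
  18  s[12:],s[6:]  1  'f'
  19  s[6:],s[21:]  2  'fc'
  20  s[21:],s[17:]  1  'f'
  21  s[17:],s[16:]  1  'f'
  22  s[16:],s[15:]  2  'ff'
  23  s[15:],s[14:]  3  'fff'

n(n+1)/2 = 24·25/2 = 300
Σ LCP = 0 + 2 + 0 + 1 + 0 + 1 + 2 + 1 + 0 + 1 + 2 + 1 + 1 + 0 + 1 + 1 + 2 + 0 + 1 + 2 + 1 + 1 + 2 + 3 = 26
distinct = 300 − 26 = 274

274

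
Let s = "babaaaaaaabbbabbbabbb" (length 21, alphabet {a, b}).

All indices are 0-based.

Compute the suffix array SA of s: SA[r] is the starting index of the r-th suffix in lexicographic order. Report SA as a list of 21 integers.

[3, 4, 5, 6, 7, 8, 1, 17, 13, 9, 20, 2, 0, 16, 12, 19, 15, 11, 18, 14, 10]

sorted suffixes:
  #0 SA[0]=3  'aaaaaaabbbabbbabbb'
  #1 SA[1]=4  'aaaaaabbbabbbabbb'
  #2 SA[2]=5  'aaaaabbbabbbabbb'
  #3 SA[3]=6  'aaaabbbabbbabbb'
  #4 SA[4]=7  'aaabbbabbbabbb'
  #5 SA[5]=8  'aabbbabbbabbb'
  #6 SA[6]=1  'abaaaaaaabbbabbbabbb'
  #7 SA[7]=17  'abbb'
  #8 SA[8]=13  'abbbabbb'
  #9 SA[9]=9  'abbbabbbabbb'
  #10 SA[10]=20  'b'
  #11 SA[11]=2  'baaaaaaabbbabbbabbb'
  #12 SA[12]=0  'babaaaaaaabbbabbbabbb'
  #13 SA[13]=16  'babbb'
  #14 SA[14]=12  'babbbabbb'
  #15 SA[15]=19  'bb'
  #16 SA[16]=15  'bbabbb'
  #17 SA[17]=11  'bbabbbabbb'
  #18 SA[18]=18  'bbb'
  #19 SA[19]=14  'bbbabbb'
  #20 SA[20]=10  'bbbabbbabbb'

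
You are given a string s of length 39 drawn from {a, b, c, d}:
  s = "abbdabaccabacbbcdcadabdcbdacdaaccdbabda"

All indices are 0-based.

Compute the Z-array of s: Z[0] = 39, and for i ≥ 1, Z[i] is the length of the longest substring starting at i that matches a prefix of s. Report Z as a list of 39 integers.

Z[0]=39
i=1: fresh scan; Z[1]=0
i=2: fresh scan; Z[2]=0
i=3: fresh scan; Z[3]=0
i=4: fresh scan; Z[4]=2 scan→box=[4,6)
i=5: min(r-i=1, Z[1]=0)=0; Z[5]=0
i=6: fresh scan; Z[6]=1 scan→box=[6,7)
i=7: fresh scan; Z[7]=0
i=8: fresh scan; Z[8]=0
i=9: fresh scan; Z[9]=2 scan→box=[9,11)
i=10: min(r-i=1, Z[1]=0)=0; Z[10]=0
i=11: fresh scan; Z[11]=1 scan→box=[11,12)
i=12: fresh scan; Z[12]=0
i=13: fresh scan; Z[13]=0
i=14: fresh scan; Z[14]=0
i=15: fresh scan; Z[15]=0
i=16: fresh scan; Z[16]=0
i=17: fresh scan; Z[17]=0
i=18: fresh scan; Z[18]=1 scan→box=[18,19)
i=19: fresh scan; Z[19]=0
i=20: fresh scan; Z[20]=2 scan→box=[20,22)
i=21: min(r-i=1, Z[1]=0)=0; Z[21]=0
i=22: fresh scan; Z[22]=0
i=23: fresh scan; Z[23]=0
i=24: fresh scan; Z[24]=0
i=25: fresh scan; Z[25]=0
i=26: fresh scan; Z[26]=1 scan→box=[26,27)
i=27: fresh scan; Z[27]=0
i=28: fresh scan; Z[28]=0
i=29: fresh scan; Z[29]=1 scan→box=[29,30)
i=30: fresh scan; Z[30]=1 scan→box=[30,31)
i=31: fresh scan; Z[31]=0
i=32: fresh scan; Z[32]=0
i=33: fresh scan; Z[33]=0
i=34: fresh scan; Z[34]=0
i=35: fresh scan; Z[35]=2 scan→box=[35,37)
i=36: min(r-i=1, Z[1]=0)=0; Z[36]=0
i=37: fresh scan; Z[37]=0
i=38: fresh scan; Z[38]=1 scan→box=[38,39)

[39, 0, 0, 0, 2, 0, 1, 0, 0, 2, 0, 1, 0, 0, 0, 0, 0, 0, 1, 0, 2, 0, 0, 0, 0, 0, 1, 0, 0, 1, 1, 0, 0, 0, 0, 2, 0, 0, 1]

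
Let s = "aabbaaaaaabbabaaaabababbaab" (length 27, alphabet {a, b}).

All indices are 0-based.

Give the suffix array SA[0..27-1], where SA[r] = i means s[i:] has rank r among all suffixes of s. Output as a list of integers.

rank→(start, suffix):
  0 → (4, 'aaaaaabbabaaaabababbaab')
  1 → (5, 'aaaaabbabaaaabababbaab')
  2 → (14, 'aaaabababbaab')
  3 → (6, 'aaaabbabaaaabababbaab')
  4 → (15, 'aaabababbaab')
  5 → (7, 'aaabbabaaaabababbaab')
  6 → (24, 'aab')
  7 → (16, 'aabababbaab')
  8 → (0, 'aabbaaaaaabbabaaaabababbaab')
  9 → (8, 'aabbabaaaabababbaab')
  10 → (25, 'ab')
  11 → (12, 'abaaaabababbaab')
  12 → (17, 'abababbaab')
  13 → (19, 'ababbaab')
  14 → (1, 'abbaaaaaabbabaaaabababbaab')
  15 → (21, 'abbaab')
  16 → (9, 'abbabaaaabababbaab')
  17 → (26, 'b')
  18 → (3, 'baaaaaabbabaaaabababbaab')
  19 → (13, 'baaaabababbaab')
  20 → (23, 'baab')
  21 → (11, 'babaaaabababbaab')
  22 → (18, 'bababbaab')
  23 → (20, 'babbaab')
  24 → (2, 'bbaaaaaabbabaaaabababbaab')
  25 → (22, 'bbaab')
  26 → (10, 'bbabaaaabababbaab')

[4, 5, 14, 6, 15, 7, 24, 16, 0, 8, 25, 12, 17, 19, 1, 21, 9, 26, 3, 13, 23, 11, 18, 20, 2, 22, 10]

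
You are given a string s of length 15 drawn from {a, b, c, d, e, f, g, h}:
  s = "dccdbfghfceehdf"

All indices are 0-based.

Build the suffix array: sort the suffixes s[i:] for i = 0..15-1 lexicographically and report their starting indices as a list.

rank→(start, suffix):
  0 → (4, 'bfghfceehdf')
  1 → (1, 'ccdbfghfceehdf')
  2 → (2, 'cdbfghfceehdf')
  3 → (9, 'ceehdf')
  4 → (3, 'dbfghfceehdf')
  5 → (0, 'dccdbfghfceehdf')
  6 → (13, 'df')
  7 → (10, 'eehdf')
  8 → (11, 'ehdf')
  9 → (14, 'f')
  10 → (8, 'fceehdf')
  11 → (5, 'fghfceehdf')
  12 → (6, 'ghfceehdf')
  13 → (12, 'hdf')
  14 → (7, 'hfceehdf')

[4, 1, 2, 9, 3, 0, 13, 10, 11, 14, 8, 5, 6, 12, 7]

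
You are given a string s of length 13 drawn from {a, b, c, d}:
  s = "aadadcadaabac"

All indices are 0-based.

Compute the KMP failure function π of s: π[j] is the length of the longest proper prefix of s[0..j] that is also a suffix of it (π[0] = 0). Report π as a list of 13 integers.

π[0] = 0
j=1 s[j]='a': π[1]=1 (border 'a')
j=2 s[j]='d': k: 1→0; π[2]=0 (border '')
j=3 s[j]='a': π[3]=1 (border 'a')
j=4 s[j]='d': k: 1→0; π[4]=0 (border '')
j=5 s[j]='c': π[5]=0 (border '')
j=6 s[j]='a': π[6]=1 (border 'a')
j=7 s[j]='d': k: 1→0; π[7]=0 (border '')
j=8 s[j]='a': π[8]=1 (border 'a')
j=9 s[j]='a': π[9]=2 (border 'aa')
j=10 s[j]='b': k: 2→1→0; π[10]=0 (border '')
j=11 s[j]='a': π[11]=1 (border 'a')
j=12 s[j]='c': k: 1→0; π[12]=0 (border '')

[0, 1, 0, 1, 0, 0, 1, 0, 1, 2, 0, 1, 0]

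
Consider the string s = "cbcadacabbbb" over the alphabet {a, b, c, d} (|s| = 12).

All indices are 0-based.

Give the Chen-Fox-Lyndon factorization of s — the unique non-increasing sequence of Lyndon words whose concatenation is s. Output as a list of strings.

emit factor 1: 'c' (i=0, period=1)
emit factor 2: 'bc' (i=1, period=2)
emit factor 3: 'ad' (i=3, period=2)
emit factor 4: 'ac' (i=5, period=2)
emit factor 5: 'abbbb' (i=7, period=5)

["c", "bc", "ad", "ac", "abbbb"]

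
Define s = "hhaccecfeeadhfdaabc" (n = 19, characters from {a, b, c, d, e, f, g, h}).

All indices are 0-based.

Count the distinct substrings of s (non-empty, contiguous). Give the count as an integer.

178

rank→(start, suffix):
  0 → (15, 'aabc')
  1 → (16, 'abc')
  2 → (2, 'accecfeeadhfdaabc')
  3 → (10, 'adhfdaabc')
  4 → (17, 'bc')
  5 → (18, 'c')
  6 → (3, 'ccecfeeadhfdaabc')
  7 → (4, 'cecfeeadhfdaabc')
  8 → (6, 'cfeeadhfdaabc')
  9 → (14, 'daabc')
  10 → (11, 'dhfdaabc')
  11 → (9, 'eadhfdaabc')
  12 → (5, 'ecfeeadhfdaabc')
  13 → (8, 'eeadhfdaabc')
  14 → (13, 'fdaabc')
  15 → (7, 'feeadhfdaabc')
  16 → (1, 'haccecfeeadhfdaabc')
  17 → (12, 'hfdaabc')
  18 → (0, 'hhaccecfeeadhfdaabc')

SA = [15, 16, 2, 10, 17, 18, 3, 4, 6, 14, 11, 9, 5, 8, 13, 7, 1, 12, 0]
i: (SA[i-1],SA[i]) lcp shared
  1: (15,16) 1 'a'
  2: (16,2) 1 'a'
  3: (2,10) 1 'a'
  4: (10,17) 0 ''
  5: (17,18) 0 ''
  6: (18,3) 1 'c'
  7: (3,4) 1 'c'
  8: (4,6) 1 'c'
  9: (6,14) 0 ''
  10: (14,11) 1 'd'
  11: (11,9) 0 ''
  12: (9,5) 1 'e'
  13: (5,8) 1 'e'
  14: (8,13) 0 ''
  15: (13,7) 1 'f'
  16: (7,1) 0 ''
  17: (1,12) 1 'h'
  18: (12,0) 1 'h'

n(n+1)/2 = 19·20/2 = 190
Σ LCP = 0 + 1 + 1 + 1 + 0 + 0 + 1 + 1 + 1 + 0 + 1 + 0 + 1 + 1 + 0 + 1 + 0 + 1 + 1 = 12
distinct = 190 − 12 = 178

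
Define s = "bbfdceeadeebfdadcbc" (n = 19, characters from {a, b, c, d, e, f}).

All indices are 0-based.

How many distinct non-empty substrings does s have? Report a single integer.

171

rank→(start, suffix):
  0 → (14, 'adcbc')
  1 → (7, 'adeebfdadcbc')
  2 → (0, 'bbfdceeadeebfdadcbc')
  3 → (17, 'bc')
  4 → (11, 'bfdadcbc')
  5 → (1, 'bfdceeadeebfdadcbc')
  6 → (18, 'c')
  7 → (16, 'cbc')
  8 → (4, 'ceeadeebfdadcbc')
  9 → (13, 'dadcbc')
  10 → (15, 'dcbc')
  11 → (3, 'dceeadeebfdadcbc')
  12 → (8, 'deebfdadcbc')
  13 → (6, 'eadeebfdadcbc')
  14 → (10, 'ebfdadcbc')
  15 → (5, 'eeadeebfdadcbc')
  16 → (9, 'eebfdadcbc')
  17 → (12, 'fdadcbc')
  18 → (2, 'fdceeadeebfdadcbc')

SA = [14, 7, 0, 17, 11, 1, 18, 16, 4, 13, 15, 3, 8, 6, 10, 5, 9, 12, 2]
rank  pair      lcp
   1  s[14:],s[7:]  2  'ad'
   2  s[7:],s[0:]  0  ''
   3  s[0:],s[17:]  1  'b'
   4  s[17:],s[11:]  1  'b'
   5  s[11:],s[1:]  3  'bfd'
   6  s[1:],s[18:]  0  ''
   7  s[18:],s[16:]  1  'c'
   8  s[16:],s[4:]  1  'c'
   9  s[4:],s[13:]  0  ''
  10  s[13:],s[15:]  1  'd'
  11  s[15:],s[3:]  2  'dc'
  12  s[3:],s[8:]  1  'd'
  13  s[8:],s[6:]  0  ''
  14  s[6:],s[10:]  1  'e'
  15  s[10:],s[5:]  1  'e'
  16  s[5:],s[9:]  2  'ee'
  17  s[9:],s[12:]  0  ''
  18  s[12:],s[2:]  2  'fd'

n(n+1)/2 = 19·20/2 = 190
Σ LCP = 0 + 2 + 0 + 1 + 1 + 3 + 0 + 1 + 1 + 0 + 1 + 2 + 1 + 0 + 1 + 1 + 2 + 0 + 2 = 19
distinct = 190 − 19 = 171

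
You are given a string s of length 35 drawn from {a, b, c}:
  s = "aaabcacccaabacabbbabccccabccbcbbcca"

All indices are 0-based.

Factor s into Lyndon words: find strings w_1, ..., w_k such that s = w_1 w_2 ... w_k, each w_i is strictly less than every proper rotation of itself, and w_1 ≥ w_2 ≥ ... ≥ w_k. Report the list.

["aaabcacccaabacabbbabccccabccbcbbcc", "a"]

emit factor 1: 'aaabcacccaabacabbbabccccabccbcbbcc' (i=0, period=34)
emit factor 2: 'a' (i=34, period=1)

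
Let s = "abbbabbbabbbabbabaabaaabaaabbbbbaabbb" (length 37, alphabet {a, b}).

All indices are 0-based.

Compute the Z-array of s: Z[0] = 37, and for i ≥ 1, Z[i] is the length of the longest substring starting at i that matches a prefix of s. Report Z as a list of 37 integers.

[37, 0, 0, 0, 11, 0, 0, 0, 7, 0, 0, 0, 3, 0, 0, 2, 0, 1, 2, 0, 1, 1, 2, 0, 1, 1, 4, 0, 0, 0, 0, 0, 1, 4, 0, 0, 0]

Z[0]=37
i=1: outside box; Z[1]=0
i=2: outside box; Z[2]=0
i=3: outside box; Z[3]=0
i=4: outside box; Z[4]=11 extend→box=[4,15)
i=5: min(r-i=10, Z[1]=0)=0; Z[5]=0
i=6: min(r-i=9, Z[2]=0)=0; Z[6]=0
i=7: min(r-i=8, Z[3]=0)=0; Z[7]=0
i=8: min(r-i=7, Z[4]=11)=7; Z[8]=7
i=9: min(r-i=6, Z[5]=0)=0; Z[9]=0
i=10: min(r-i=5, Z[6]=0)=0; Z[10]=0
i=11: min(r-i=4, Z[7]=0)=0; Z[11]=0
i=12: min(r-i=3, Z[8]=7)=3; Z[12]=3
i=13: min(r-i=2, Z[9]=0)=0; Z[13]=0
i=14: min(r-i=1, Z[10]=0)=0; Z[14]=0
i=15: outside box; Z[15]=2 extend→box=[15,17)
i=16: min(r-i=1, Z[1]=0)=0; Z[16]=0
i=17: outside box; Z[17]=1 extend→box=[17,18)
i=18: outside box; Z[18]=2 extend→box=[18,20)
i=19: min(r-i=1, Z[1]=0)=0; Z[19]=0
i=20: outside box; Z[20]=1 extend→box=[20,21)
i=21: outside box; Z[21]=1 extend→box=[21,22)
i=22: outside box; Z[22]=2 extend→box=[22,24)
i=23: min(r-i=1, Z[1]=0)=0; Z[23]=0
i=24: outside box; Z[24]=1 extend→box=[24,25)
i=25: outside box; Z[25]=1 extend→box=[25,26)
i=26: outside box; Z[26]=4 extend→box=[26,30)
i=27: min(r-i=3, Z[1]=0)=0; Z[27]=0
i=28: min(r-i=2, Z[2]=0)=0; Z[28]=0
i=29: min(r-i=1, Z[3]=0)=0; Z[29]=0
i=30: outside box; Z[30]=0
i=31: outside box; Z[31]=0
i=32: outside box; Z[32]=1 extend→box=[32,33)
i=33: outside box; Z[33]=4 extend→box=[33,37)
i=34: min(r-i=3, Z[1]=0)=0; Z[34]=0
i=35: min(r-i=2, Z[2]=0)=0; Z[35]=0
i=36: min(r-i=1, Z[3]=0)=0; Z[36]=0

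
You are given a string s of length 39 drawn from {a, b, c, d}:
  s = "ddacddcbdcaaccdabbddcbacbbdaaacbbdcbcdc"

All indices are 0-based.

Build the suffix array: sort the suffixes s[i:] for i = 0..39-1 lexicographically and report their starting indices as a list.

[27, 28, 10, 15, 22, 29, 11, 2, 21, 24, 31, 16, 35, 25, 7, 32, 17, 38, 9, 20, 23, 30, 34, 6, 12, 13, 36, 3, 26, 14, 1, 37, 8, 19, 33, 5, 0, 18, 4]

rank→(start, suffix):
  0 → (27, 'aaacbbdcbcdc')
  1 → (28, 'aacbbdcbcdc')
  2 → (10, 'aaccdabbddcbacbbdaaacbbdcbcdc')
  3 → (15, 'abbddcbacbbdaaacbbdcbcdc')
  4 → (22, 'acbbdaaacbbdcbcdc')
  5 → (29, 'acbbdcbcdc')
  6 → (11, 'accdabbddcbacbbdaaacbbdcbcdc')
  7 → (2, 'acddcbdcaaccdabbddcbacbbdaaacbbdcbcdc')
  8 → (21, 'bacbbdaaacbbdcbcdc')
  9 → (24, 'bbdaaacbbdcbcdc')
  10 → (31, 'bbdcbcdc')
  11 → (16, 'bbddcbacbbdaaacbbdcbcdc')
  12 → (35, 'bcdc')
  13 → (25, 'bdaaacbbdcbcdc')
  14 → (7, 'bdcaaccdabbddcbacbbdaaacbbdcbcdc')
  15 → (32, 'bdcbcdc')
  16 → (17, 'bddcbacbbdaaacbbdcbcdc')
  17 → (38, 'c')
  18 → (9, 'caaccdabbddcbacbbdaaacbbdcbcdc')
  19 → (20, 'cbacbbdaaacbbdcbcdc')
  20 → (23, 'cbbdaaacbbdcbcdc')
  21 → (30, 'cbbdcbcdc')
  22 → (34, 'cbcdc')
  23 → (6, 'cbdcaaccdabbddcbacbbdaaacbbdcbcdc')
  24 → (12, 'ccdabbddcbacbbdaaacbbdcbcdc')
  25 → (13, 'cdabbddcbacbbdaaacbbdcbcdc')
  26 → (36, 'cdc')
  27 → (3, 'cddcbdcaaccdabbddcbacbbdaaacbbdcbcdc')
  28 → (26, 'daaacbbdcbcdc')
  29 → (14, 'dabbddcbacbbdaaacbbdcbcdc')
  30 → (1, 'dacddcbdcaaccdabbddcbacbbdaaacbbdcbcdc')
  31 → (37, 'dc')
  32 → (8, 'dcaaccdabbddcbacbbdaaacbbdcbcdc')
  33 → (19, 'dcbacbbdaaacbbdcbcdc')
  34 → (33, 'dcbcdc')
  35 → (5, 'dcbdcaaccdabbddcbacbbdaaacbbdcbcdc')
  36 → (0, 'ddacddcbdcaaccdabbddcbacbbdaaacbbdcbcdc')
  37 → (18, 'ddcbacbbdaaacbbdcbcdc')
  38 → (4, 'ddcbdcaaccdabbddcbacbbdaaacbbdcbcdc')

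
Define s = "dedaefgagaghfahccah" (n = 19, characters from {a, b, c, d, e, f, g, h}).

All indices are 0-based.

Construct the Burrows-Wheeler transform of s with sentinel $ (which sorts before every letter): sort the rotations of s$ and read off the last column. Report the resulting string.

hdggcfche$dahefaaaag

rank  rotation              last
    0  $dedaefgagaghfahccah  h
    1  aefgagaghfahccah$ded  d
    2  agaghfahccah$dedaefg  g
    3  aghfahccah$dedaefgag  g
    4  ah$dedaefgagaghfahcc  c
    5  ahccah$dedaefgagaghf  f
    6  cah$dedaefgagaghfahc  c
    7  ccah$dedaefgagaghfah  h
    8  daefgagaghfahccah$de  e
    9  dedaefgagaghfahccah$  $
   10  edaefgagaghfahccah$d  d
   11  efgagaghfahccah$deda  a
   12  fahccah$dedaefgagagh  h
   13  fgagaghfahccah$dedae  e
   14  gagaghfahccah$dedaef  f
   15  gaghfahccah$dedaefga  a
   16  ghfahccah$dedaefgaga  a
   17  h$dedaefgagaghfahcca  a
   18  hccah$dedaefgagaghfa  a
   19  hfahccah$dedaefgagag  g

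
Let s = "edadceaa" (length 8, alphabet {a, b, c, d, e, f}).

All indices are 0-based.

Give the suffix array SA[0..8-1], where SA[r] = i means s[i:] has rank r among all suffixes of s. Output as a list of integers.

rank→(start, suffix):
  0 → (7, 'a')
  1 → (6, 'aa')
  2 → (2, 'adceaa')
  3 → (4, 'ceaa')
  4 → (1, 'dadceaa')
  5 → (3, 'dceaa')
  6 → (5, 'eaa')
  7 → (0, 'edadceaa')

[7, 6, 2, 4, 1, 3, 5, 0]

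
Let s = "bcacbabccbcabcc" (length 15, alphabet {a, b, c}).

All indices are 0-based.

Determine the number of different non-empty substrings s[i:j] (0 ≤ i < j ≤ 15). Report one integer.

97

sorted suffixes:
  #0 SA[0]=11  'abcc'
  #1 SA[1]=5  'abccbcabcc'
  #2 SA[2]=2  'acbabccbcabcc'
  #3 SA[3]=4  'babccbcabcc'
  #4 SA[4]=9  'bcabcc'
  #5 SA[5]=0  'bcacbabccbcabcc'
  #6 SA[6]=12  'bcc'
  #7 SA[7]=6  'bccbcabcc'
  #8 SA[8]=14  'c'
  #9 SA[9]=10  'cabcc'
  #10 SA[10]=1  'cacbabccbcabcc'
  #11 SA[11]=3  'cbabccbcabcc'
  #12 SA[12]=8  'cbcabcc'
  #13 SA[13]=13  'cc'
  #14 SA[14]=7  'ccbcabcc'

SA = [11, 5, 2, 4, 9, 0, 12, 6, 14, 10, 1, 3, 8, 13, 7]
i: (SA[i-1],SA[i]) lcp shared
  1: (11,5) 4 'abcc'
  2: (5,2) 1 'a'
  3: (2,4) 0 ''
  4: (4,9) 1 'b'
  5: (9,0) 3 'bca'
  6: (0,12) 2 'bc'
  7: (12,6) 3 'bcc'
  8: (6,14) 0 ''
  9: (14,10) 1 'c'
  10: (10,1) 2 'ca'
  11: (1,3) 1 'c'
  12: (3,8) 2 'cb'
  13: (8,13) 1 'c'
  14: (13,7) 2 'cc'

n(n+1)/2 = 15·16/2 = 120
Σ LCP = 0 + 4 + 1 + 0 + 1 + 3 + 2 + 3 + 0 + 1 + 2 + 1 + 2 + 1 + 2 = 23
distinct = 120 − 23 = 97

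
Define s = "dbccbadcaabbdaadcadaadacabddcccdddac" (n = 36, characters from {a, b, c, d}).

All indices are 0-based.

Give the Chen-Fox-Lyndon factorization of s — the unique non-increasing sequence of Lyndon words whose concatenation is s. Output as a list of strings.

emit factor 1: 'd' (i=0, period=1)
emit factor 2: 'bcc' (i=1, period=3)
emit factor 3: 'b' (i=4, period=1)
emit factor 4: 'adc' (i=5, period=3)
emit factor 5: 'aabbdaadcadaadacabddcccdddac' (i=8, period=28)

["d", "bcc", "b", "adc", "aabbdaadcadaadacabddcccdddac"]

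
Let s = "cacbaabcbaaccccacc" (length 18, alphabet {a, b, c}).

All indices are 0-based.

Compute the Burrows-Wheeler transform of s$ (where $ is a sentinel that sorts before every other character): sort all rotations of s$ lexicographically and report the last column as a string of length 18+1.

cbbaccaccac$cabacca

rank  rotation             last
    0  $cacbaabcbaaccccacc  c
    1  aabcbaaccccacc$cacb  b
    2  aaccccacc$cacbaabcb  b
    3  abcbaaccccacc$cacba  a
    4  acbaabcbaaccccacc$c  c
    5  acc$cacbaabcbaacccc  c
    6  accccacc$cacbaabcba  a
    7  baabcbaaccccacc$cac  c
    8  baaccccacc$cacbaabc  c
    9  bcbaaccccacc$cacbaa  a
   10  c$cacbaabcbaaccccac  c
   11  cacbaabcbaaccccacc$  $
   12  cacc$cacbaabcbaaccc  c
   13  cbaabcbaaccccacc$ca  a
   14  cbaaccccacc$cacbaab  b
   15  cc$cacbaabcbaacccca  a
   16  ccacc$cacbaabcbaacc  c
   17  cccacc$cacbaabcbaac  c
   18  ccccacc$cacbaabcbaa  a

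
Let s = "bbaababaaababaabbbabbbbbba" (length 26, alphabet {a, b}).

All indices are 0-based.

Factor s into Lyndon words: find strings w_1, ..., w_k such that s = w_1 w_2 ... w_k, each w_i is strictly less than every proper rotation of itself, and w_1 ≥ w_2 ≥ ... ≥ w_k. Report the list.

["b", "b", "aabab", "aaababaabbbabbbbbb", "a"]

emit factor 1: 'b' (i=0, period=1)
emit factor 2: 'b' (i=1, period=1)
emit factor 3: 'aabab' (i=2, period=5)
emit factor 4: 'aaababaabbbabbbbbb' (i=7, period=18)
emit factor 5: 'a' (i=25, period=1)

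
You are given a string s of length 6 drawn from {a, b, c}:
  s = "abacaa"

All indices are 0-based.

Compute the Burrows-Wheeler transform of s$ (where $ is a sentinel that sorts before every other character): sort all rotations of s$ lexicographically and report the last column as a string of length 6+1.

aac$baa

rank  rotation last
    0  $abacaa  a
    1  a$abaca  a
    2  aa$abac  c
    3  abacaa$  $
    4  acaa$ab  b
    5  bacaa$a  a
    6  caa$aba  a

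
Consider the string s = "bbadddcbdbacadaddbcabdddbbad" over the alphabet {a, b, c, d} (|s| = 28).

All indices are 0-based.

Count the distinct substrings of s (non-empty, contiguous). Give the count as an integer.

362

sorted suffixes:
  #0 SA[0]=19  'abdddbbad'
  #1 SA[1]=10  'acadaddbcabdddbbad'
  #2 SA[2]=26  'ad'
  #3 SA[3]=12  'adaddbcabdddbbad'
  #4 SA[4]=14  'addbcabdddbbad'
  #5 SA[5]=2  'adddcbdbacadaddbcabdddbbad'
  #6 SA[6]=9  'bacadaddbcabdddbbad'
  #7 SA[7]=25  'bad'
  #8 SA[8]=1  'badddcbdbacadaddbcabdddbbad'
  #9 SA[9]=24  'bbad'
  #10 SA[10]=0  'bbadddcbdbacadaddbcabdddbbad'
  #11 SA[11]=17  'bcabdddbbad'
  #12 SA[12]=7  'bdbacadaddbcabdddbbad'
  #13 SA[13]=20  'bdddbbad'
  #14 SA[14]=18  'cabdddbbad'
  #15 SA[15]=11  'cadaddbcabdddbbad'
  #16 SA[16]=6  'cbdbacadaddbcabdddbbad'
  #17 SA[17]=27  'd'
  #18 SA[18]=13  'daddbcabdddbbad'
  #19 SA[19]=8  'dbacadaddbcabdddbbad'
  #20 SA[20]=23  'dbbad'
  #21 SA[21]=16  'dbcabdddbbad'
  #22 SA[22]=5  'dcbdbacadaddbcabdddbbad'
  #23 SA[23]=22  'ddbbad'
  #24 SA[24]=15  'ddbcabdddbbad'
  #25 SA[25]=4  'ddcbdbacadaddbcabdddbbad'
  #26 SA[26]=21  'dddbbad'
  #27 SA[27]=3  'dddcbdbacadaddbcabdddbbad'

SA = [19, 10, 26, 12, 14, 2, 9, 25, 1, 24, 0, 17, 7, 20, 18, 11, 6, 27, 13, 8, 23, 16, 5, 22, 15, 4, 21, 3]
[i] adj suffixes → lcp
  [1] 19/10 → 1 ('a')
  [2] 10/26 → 1 ('a')
  [3] 26/12 → 2 ('ad')
  [4] 12/14 → 2 ('ad')
  [5] 14/2 → 3 ('add')
  [6] 2/9 → 0 ('')
  [7] 9/25 → 2 ('ba')
  [8] 25/1 → 3 ('bad')
  [9] 1/24 → 1 ('b')
  [10] 24/0 → 4 ('bbad')
  [11] 0/17 → 1 ('b')
  [12] 17/7 → 1 ('b')
  [13] 7/20 → 2 ('bd')
  [14] 20/18 → 0 ('')
  [15] 18/11 → 2 ('ca')
  [16] 11/6 → 1 ('c')
  [17] 6/27 → 0 ('')
  [18] 27/13 → 1 ('d')
  [19] 13/8 → 1 ('d')
  [20] 8/23 → 2 ('db')
  [21] 23/16 → 2 ('db')
  [22] 16/5 → 1 ('d')
  [23] 5/22 → 1 ('d')
  [24] 22/15 → 3 ('ddb')
  [25] 15/4 → 2 ('dd')
  [26] 4/21 → 2 ('dd')
  [27] 21/3 → 3 ('ddd')

n(n+1)/2 = 28·29/2 = 406
Σ LCP = 0 + 1 + 1 + 2 + 2 + 3 + 0 + 2 + 3 + 1 + 4 + 1 + 1 + 2 + 0 + 2 + 1 + 0 + 1 + 1 + 2 + 2 + 1 + 1 + 3 + 2 + 2 + 3 = 44
distinct = 406 − 44 = 362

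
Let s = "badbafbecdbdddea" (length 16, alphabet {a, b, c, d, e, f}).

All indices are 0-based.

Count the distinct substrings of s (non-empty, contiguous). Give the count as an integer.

rank→(start, suffix):
  0 → (15, 'a')
  1 → (1, 'adbafbecdbdddea')
  2 → (4, 'afbecdbdddea')
  3 → (0, 'badbafbecdbdddea')
  4 → (3, 'bafbecdbdddea')
  5 → (10, 'bdddea')
  6 → (6, 'becdbdddea')
  7 → (8, 'cdbdddea')
  8 → (2, 'dbafbecdbdddea')
  9 → (9, 'dbdddea')
  10 → (11, 'dddea')
  11 → (12, 'ddea')
  12 → (13, 'dea')
  13 → (14, 'ea')
  14 → (7, 'ecdbdddea')
  15 → (5, 'fbecdbdddea')

SA = [15, 1, 4, 0, 3, 10, 6, 8, 2, 9, 11, 12, 13, 14, 7, 5]
rank  pair      lcp
   1  s[15:],s[1:]  1  'a'
   2  s[1:],s[4:]  1  'a'
   3  s[4:],s[0:]  0  ''
   4  s[0:],s[3:]  2  'ba'
   5  s[3:],s[10:]  1  'b'
   6  s[10:],s[6:]  1  'b'
   7  s[6:],s[8:]  0  ''
   8  s[8:],s[2:]  0  ''
   9  s[2:],s[9:]  2  'db'
  10  s[9:],s[11:]  1  'd'
  11  s[11:],s[12:]  2  'dd'
  12  s[12:],s[13:]  1  'd'
  13  s[13:],s[14:]  0  ''
  14  s[14:],s[7:]  1  'e'
  15  s[7:],s[5:]  0  ''

n(n+1)/2 = 16·17/2 = 136
Σ LCP = 0 + 1 + 1 + 0 + 2 + 1 + 1 + 0 + 0 + 2 + 1 + 2 + 1 + 0 + 1 + 0 = 13
distinct = 136 − 13 = 123

123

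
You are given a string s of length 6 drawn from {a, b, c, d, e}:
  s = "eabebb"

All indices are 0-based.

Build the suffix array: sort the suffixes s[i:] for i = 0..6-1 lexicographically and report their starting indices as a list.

[1, 5, 4, 2, 0, 3]

sorted suffixes:
  #0 SA[0]=1  'abebb'
  #1 SA[1]=5  'b'
  #2 SA[2]=4  'bb'
  #3 SA[3]=2  'bebb'
  #4 SA[4]=0  'eabebb'
  #5 SA[5]=3  'ebb'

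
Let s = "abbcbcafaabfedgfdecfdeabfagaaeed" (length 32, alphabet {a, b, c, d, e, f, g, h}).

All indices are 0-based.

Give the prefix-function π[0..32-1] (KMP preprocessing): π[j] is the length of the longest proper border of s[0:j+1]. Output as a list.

[0, 0, 0, 0, 0, 0, 1, 0, 1, 1, 2, 0, 0, 0, 0, 0, 0, 0, 0, 0, 0, 0, 1, 2, 0, 1, 0, 1, 1, 0, 0, 0]

π[0] = 0
j=1 s[j]='b': π[1]=0 (border '')
j=2 s[j]='b': π[2]=0 (border '')
j=3 s[j]='c': π[3]=0 (border '')
j=4 s[j]='b': π[4]=0 (border '')
j=5 s[j]='c': π[5]=0 (border '')
j=6 s[j]='a': π[6]=1 (border 'a')
j=7 s[j]='f': k: 1→0; π[7]=0 (border '')
j=8 s[j]='a': π[8]=1 (border 'a')
j=9 s[j]='a': k: 1→0; π[9]=1 (border 'a')
j=10 s[j]='b': π[10]=2 (border 'ab')
j=11 s[j]='f': k: 2→0; π[11]=0 (border '')
j=12 s[j]='e': π[12]=0 (border '')
j=13 s[j]='d': π[13]=0 (border '')
j=14 s[j]='g': π[14]=0 (border '')
j=15 s[j]='f': π[15]=0 (border '')
j=16 s[j]='d': π[16]=0 (border '')
j=17 s[j]='e': π[17]=0 (border '')
j=18 s[j]='c': π[18]=0 (border '')
j=19 s[j]='f': π[19]=0 (border '')
j=20 s[j]='d': π[20]=0 (border '')
j=21 s[j]='e': π[21]=0 (border '')
j=22 s[j]='a': π[22]=1 (border 'a')
j=23 s[j]='b': π[23]=2 (border 'ab')
j=24 s[j]='f': k: 2→0; π[24]=0 (border '')
j=25 s[j]='a': π[25]=1 (border 'a')
j=26 s[j]='g': k: 1→0; π[26]=0 (border '')
j=27 s[j]='a': π[27]=1 (border 'a')
j=28 s[j]='a': k: 1→0; π[28]=1 (border 'a')
j=29 s[j]='e': k: 1→0; π[29]=0 (border '')
j=30 s[j]='e': π[30]=0 (border '')
j=31 s[j]='d': π[31]=0 (border '')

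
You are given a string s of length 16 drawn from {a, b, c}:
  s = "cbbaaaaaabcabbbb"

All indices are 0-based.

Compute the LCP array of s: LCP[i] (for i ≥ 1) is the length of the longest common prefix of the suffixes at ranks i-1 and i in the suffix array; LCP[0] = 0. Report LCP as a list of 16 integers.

rank→(start, suffix):
  0 → (3, 'aaaaaabcabbbb')
  1 → (4, 'aaaaabcabbbb')
  2 → (5, 'aaaabcabbbb')
  3 → (6, 'aaabcabbbb')
  4 → (7, 'aabcabbbb')
  5 → (11, 'abbbb')
  6 → (8, 'abcabbbb')
  7 → (15, 'b')
  8 → (2, 'baaaaaabcabbbb')
  9 → (14, 'bb')
  10 → (1, 'bbaaaaaabcabbbb')
  11 → (13, 'bbb')
  12 → (12, 'bbbb')
  13 → (9, 'bcabbbb')
  14 → (10, 'cabbbb')
  15 → (0, 'cbbaaaaaabcabbbb')

SA = [3, 4, 5, 6, 7, 11, 8, 15, 2, 14, 1, 13, 12, 9, 10, 0]
[i] adj suffixes → lcp
  [1] 3/4 → 5 ('aaaaa')
  [2] 4/5 → 4 ('aaaa')
  [3] 5/6 → 3 ('aaa')
  [4] 6/7 → 2 ('aa')
  [5] 7/11 → 1 ('a')
  [6] 11/8 → 2 ('ab')
  [7] 8/15 → 0 ('')
  [8] 15/2 → 1 ('b')
  [9] 2/14 → 1 ('b')
  [10] 14/1 → 2 ('bb')
  [11] 1/13 → 2 ('bb')
  [12] 13/12 → 3 ('bbb')
  [13] 12/9 → 1 ('b')
  [14] 9/10 → 0 ('')
  [15] 10/0 → 1 ('c')

[0, 5, 4, 3, 2, 1, 2, 0, 1, 1, 2, 2, 3, 1, 0, 1]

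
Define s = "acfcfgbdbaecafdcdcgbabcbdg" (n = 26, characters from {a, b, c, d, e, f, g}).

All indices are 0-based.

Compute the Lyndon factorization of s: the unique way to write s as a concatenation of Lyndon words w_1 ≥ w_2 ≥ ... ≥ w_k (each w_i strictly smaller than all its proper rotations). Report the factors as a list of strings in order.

["acfcfgbdbaecafdcdcgb", "abcbdg"]

emit factor 1: 'acfcfgbdbaecafdcdcgb' (i=0, period=20)
emit factor 2: 'abcbdg' (i=20, period=6)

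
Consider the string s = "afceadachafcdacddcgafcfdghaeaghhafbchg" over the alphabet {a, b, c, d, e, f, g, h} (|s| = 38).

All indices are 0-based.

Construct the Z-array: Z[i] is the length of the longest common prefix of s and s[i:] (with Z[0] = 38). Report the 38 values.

[38, 0, 0, 0, 1, 0, 1, 0, 0, 3, 0, 0, 0, 1, 0, 0, 0, 0, 0, 3, 0, 0, 0, 0, 0, 0, 1, 0, 1, 0, 0, 0, 2, 0, 0, 0, 0, 0]

Z[0]=38
i=1: fresh scan; Z[1]=0
i=2: fresh scan; Z[2]=0
i=3: fresh scan; Z[3]=0
i=4: fresh scan; Z[4]=1 scan→box=[4,5)
i=5: fresh scan; Z[5]=0
i=6: fresh scan; Z[6]=1 scan→box=[6,7)
i=7: fresh scan; Z[7]=0
i=8: fresh scan; Z[8]=0
i=9: fresh scan; Z[9]=3 scan→box=[9,12)
i=10: min(r-i=2, Z[1]=0)=0; Z[10]=0
i=11: min(r-i=1, Z[2]=0)=0; Z[11]=0
i=12: fresh scan; Z[12]=0
i=13: fresh scan; Z[13]=1 scan→box=[13,14)
i=14: fresh scan; Z[14]=0
i=15: fresh scan; Z[15]=0
i=16: fresh scan; Z[16]=0
i=17: fresh scan; Z[17]=0
i=18: fresh scan; Z[18]=0
i=19: fresh scan; Z[19]=3 scan→box=[19,22)
i=20: min(r-i=2, Z[1]=0)=0; Z[20]=0
i=21: min(r-i=1, Z[2]=0)=0; Z[21]=0
i=22: fresh scan; Z[22]=0
i=23: fresh scan; Z[23]=0
i=24: fresh scan; Z[24]=0
i=25: fresh scan; Z[25]=0
i=26: fresh scan; Z[26]=1 scan→box=[26,27)
i=27: fresh scan; Z[27]=0
i=28: fresh scan; Z[28]=1 scan→box=[28,29)
i=29: fresh scan; Z[29]=0
i=30: fresh scan; Z[30]=0
i=31: fresh scan; Z[31]=0
i=32: fresh scan; Z[32]=2 scan→box=[32,34)
i=33: min(r-i=1, Z[1]=0)=0; Z[33]=0
i=34: fresh scan; Z[34]=0
i=35: fresh scan; Z[35]=0
i=36: fresh scan; Z[36]=0
i=37: fresh scan; Z[37]=0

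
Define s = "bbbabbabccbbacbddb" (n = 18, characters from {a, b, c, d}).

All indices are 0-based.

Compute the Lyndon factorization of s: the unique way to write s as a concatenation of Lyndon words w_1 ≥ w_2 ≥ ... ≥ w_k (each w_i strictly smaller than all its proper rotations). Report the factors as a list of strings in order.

emit factor 1: 'b' (i=0, period=1)
emit factor 2: 'b' (i=1, period=1)
emit factor 3: 'b' (i=2, period=1)
emit factor 4: 'abbabccbbacbddb' (i=3, period=15)

["b", "b", "b", "abbabccbbacbddb"]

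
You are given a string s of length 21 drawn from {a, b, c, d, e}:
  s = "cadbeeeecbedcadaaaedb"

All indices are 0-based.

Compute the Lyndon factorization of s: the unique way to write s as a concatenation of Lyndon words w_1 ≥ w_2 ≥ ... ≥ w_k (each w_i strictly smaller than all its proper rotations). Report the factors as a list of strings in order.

emit factor 1: 'c' (i=0, period=1)
emit factor 2: 'adbeeeecbedc' (i=1, period=12)
emit factor 3: 'ad' (i=13, period=2)
emit factor 4: 'aaaedb' (i=15, period=6)

["c", "adbeeeecbedc", "ad", "aaaedb"]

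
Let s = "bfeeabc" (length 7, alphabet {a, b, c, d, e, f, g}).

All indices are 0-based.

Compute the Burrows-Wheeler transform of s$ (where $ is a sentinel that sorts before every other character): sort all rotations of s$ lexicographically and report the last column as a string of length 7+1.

cea$befb

rank  rotation  last
    0  $bfeeabc  c
    1  abc$bfee  e
    2  bc$bfeea  a
    3  bfeeabc$  $
    4  c$bfeeab  b
    5  eabc$bfe  e
    6  eeabc$bf  f
    7  feeabc$b  b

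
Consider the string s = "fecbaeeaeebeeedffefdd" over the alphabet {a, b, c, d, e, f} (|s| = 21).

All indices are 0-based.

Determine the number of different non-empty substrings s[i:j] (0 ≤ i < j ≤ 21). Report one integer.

rank→(start, suffix):
  0 → (4, 'aeeaeebeeedffefdd')
  1 → (7, 'aeebeeedffefdd')
  2 → (3, 'baeeaeebeeedffefdd')
  3 → (10, 'beeedffefdd')
  4 → (2, 'cbaeeaeebeeedffefdd')
  5 → (20, 'd')
  6 → (19, 'dd')
  7 → (14, 'dffefdd')
  8 → (6, 'eaeebeeedffefdd')
  9 → (9, 'ebeeedffefdd')
  10 → (1, 'ecbaeeaeebeeedffefdd')
  11 → (13, 'edffefdd')
  12 → (5, 'eeaeebeeedffefdd')
  13 → (8, 'eebeeedffefdd')
  14 → (12, 'eedffefdd')
  15 → (11, 'eeedffefdd')
  16 → (17, 'efdd')
  17 → (18, 'fdd')
  18 → (0, 'fecbaeeaeebeeedffefdd')
  19 → (16, 'fefdd')
  20 → (15, 'ffefdd')

SA = [4, 7, 3, 10, 2, 20, 19, 14, 6, 9, 1, 13, 5, 8, 12, 11, 17, 18, 0, 16, 15]
rank  pair      lcp
   1  s[4:],s[7:]  3  'aee'
   2  s[7:],s[3:]  0  ''
   3  s[3:],s[10:]  1  'b'
   4  s[10:],s[2:]  0  ''
   5  s[2:],s[20:]  0  ''
   6  s[20:],s[19:]  1  'd'
   7  s[19:],s[14:]  1  'd'
   8  s[14:],s[6:]  0  ''
   9  s[6:],s[9:]  1  'e'
  10  s[9:],s[1:]  1  'e'
  11  s[1:],s[13:]  1  'e'
  12  s[13:],s[5:]  1  'e'
  13  s[5:],s[8:]  2  'ee'
  14  s[8:],s[12:]  2  'ee'
  15  s[12:],s[11:]  2  'ee'
  16  s[11:],s[17:]  1  'e'
  17  s[17:],s[18:]  0  ''
  18  s[18:],s[0:]  1  'f'
  19  s[0:],s[16:]  2  'fe'
  20  s[16:],s[15:]  1  'f'

n(n+1)/2 = 21·22/2 = 231
Σ LCP = 0 + 3 + 0 + 1 + 0 + 0 + 1 + 1 + 0 + 1 + 1 + 1 + 1 + 2 + 2 + 2 + 1 + 0 + 1 + 2 + 1 = 21
distinct = 231 − 21 = 210

210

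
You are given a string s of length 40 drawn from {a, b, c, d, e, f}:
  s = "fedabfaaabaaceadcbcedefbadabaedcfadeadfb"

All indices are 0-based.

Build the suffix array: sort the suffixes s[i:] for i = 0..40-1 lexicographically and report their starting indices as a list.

rank→(start, suffix):
  0 → (6, 'aaabaaceadcbcedefbadabaedcfadeadfb')
  1 → (7, 'aabaaceadcbcedefbadabaedcfadeadfb')
  2 → (10, 'aaceadcbcedefbadabaedcfadeadfb')
  3 → (8, 'abaaceadcbcedefbadabaedcfadeadfb')
  4 → (26, 'abaedcfadeadfb')
  5 → (3, 'abfaaabaaceadcbcedefbadabaedcfadeadfb')
  6 → (11, 'aceadcbcedefbadabaedcfadeadfb')
  7 → (24, 'adabaedcfadeadfb')
  8 → (14, 'adcbcedefbadabaedcfadeadfb')
  9 → (33, 'adeadfb')
  10 → (36, 'adfb')
  11 → (28, 'aedcfadeadfb')
  12 → (39, 'b')
  13 → (9, 'baaceadcbcedefbadabaedcfadeadfb')
  14 → (23, 'badabaedcfadeadfb')
  15 → (27, 'baedcfadeadfb')
  16 → (17, 'bcedefbadabaedcfadeadfb')
  17 → (4, 'bfaaabaaceadcbcedefbadabaedcfadeadfb')
  18 → (16, 'cbcedefbadabaedcfadeadfb')
  19 → (12, 'ceadcbcedefbadabaedcfadeadfb')
  20 → (18, 'cedefbadabaedcfadeadfb')
  21 → (31, 'cfadeadfb')
  22 → (25, 'dabaedcfadeadfb')
  23 → (2, 'dabfaaabaaceadcbcedefbadabaedcfadeadfb')
  24 → (15, 'dcbcedefbadabaedcfadeadfb')
  25 → (30, 'dcfadeadfb')
  26 → (34, 'deadfb')
  27 → (20, 'defbadabaedcfadeadfb')
  28 → (37, 'dfb')
  29 → (13, 'eadcbcedefbadabaedcfadeadfb')
  30 → (35, 'eadfb')
  31 → (1, 'edabfaaabaaceadcbcedefbadabaedcfadeadfb')
  32 → (29, 'edcfadeadfb')
  33 → (19, 'edefbadabaedcfadeadfb')
  34 → (21, 'efbadabaedcfadeadfb')
  35 → (5, 'faaabaaceadcbcedefbadabaedcfadeadfb')
  36 → (32, 'fadeadfb')
  37 → (38, 'fb')
  38 → (22, 'fbadabaedcfadeadfb')
  39 → (0, 'fedabfaaabaaceadcbcedefbadabaedcfadeadfb')

[6, 7, 10, 8, 26, 3, 11, 24, 14, 33, 36, 28, 39, 9, 23, 27, 17, 4, 16, 12, 18, 31, 25, 2, 15, 30, 34, 20, 37, 13, 35, 1, 29, 19, 21, 5, 32, 38, 22, 0]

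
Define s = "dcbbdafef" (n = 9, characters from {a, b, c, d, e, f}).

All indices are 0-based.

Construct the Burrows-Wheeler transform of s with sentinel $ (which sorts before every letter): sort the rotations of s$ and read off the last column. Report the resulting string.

rank  rotation    last
    0  $dcbbdafef  f
    1  afef$dcbbd  d
    2  bbdafef$dc  c
    3  bdafef$dcb  b
    4  cbbdafef$d  d
    5  dafef$dcbb  b
    6  dcbbdafef$  $
    7  ef$dcbbdaf  f
    8  f$dcbbdafe  e
    9  fef$dcbbda  a

fdcbdb$fea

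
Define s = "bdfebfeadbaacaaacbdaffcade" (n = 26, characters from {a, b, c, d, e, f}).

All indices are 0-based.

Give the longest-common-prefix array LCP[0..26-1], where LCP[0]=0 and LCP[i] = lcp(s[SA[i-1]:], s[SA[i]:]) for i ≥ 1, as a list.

rank | idx | suffix
   0 |  13 | aaacbdaffcade
   1 |  10 | aacaaacbdaffcade
   2 |  14 | aacbdaffcade
   3 |  11 | acaaacbdaffcade
   4 |  15 | acbdaffcade
   5 |   7 | adbaacaaacbdaffcade
   6 |  23 | ade
   7 |  19 | affcade
   8 |   9 | baacaaacbdaffcade
   9 |  17 | bdaffcade
  10 |   0 | bdfebfeadbaacaaacbdaffcade
  11 |   4 | bfeadbaacaaacbdaffcade
  12 |  12 | caaacbdaffcade
  13 |  22 | cade
  14 |  16 | cbdaffcade
  15 |  18 | daffcade
  16 |   8 | dbaacaaacbdaffcade
  17 |  24 | de
  18 |   1 | dfebfeadbaacaaacbdaffcade
  19 |  25 | e
  20 |   6 | eadbaacaaacbdaffcade
  21 |   3 | ebfeadbaacaaacbdaffcade
  22 |  21 | fcade
  23 |   5 | feadbaacaaacbdaffcade
  24 |   2 | febfeadbaacaaacbdaffcade
  25 |  20 | ffcade

SA = [13, 10, 14, 11, 15, 7, 23, 19, 9, 17, 0, 4, 12, 22, 16, 18, 8, 24, 1, 25, 6, 3, 21, 5, 2, 20]
[i] adj suffixes → lcp
  [1] 13/10 → 2 ('aa')
  [2] 10/14 → 3 ('aac')
  [3] 14/11 → 1 ('a')
  [4] 11/15 → 2 ('ac')
  [5] 15/7 → 1 ('a')
  [6] 7/23 → 2 ('ad')
  [7] 23/19 → 1 ('a')
  [8] 19/9 → 0 ('')
  [9] 9/17 → 1 ('b')
  [10] 17/0 → 2 ('bd')
  [11] 0/4 → 1 ('b')
  [12] 4/12 → 0 ('')
  [13] 12/22 → 2 ('ca')
  [14] 22/16 → 1 ('c')
  [15] 16/18 → 0 ('')
  [16] 18/8 → 1 ('d')
  [17] 8/24 → 1 ('d')
  [18] 24/1 → 1 ('d')
  [19] 1/25 → 0 ('')
  [20] 25/6 → 1 ('e')
  [21] 6/3 → 1 ('e')
  [22] 3/21 → 0 ('')
  [23] 21/5 → 1 ('f')
  [24] 5/2 → 2 ('fe')
  [25] 2/20 → 1 ('f')

[0, 2, 3, 1, 2, 1, 2, 1, 0, 1, 2, 1, 0, 2, 1, 0, 1, 1, 1, 0, 1, 1, 0, 1, 2, 1]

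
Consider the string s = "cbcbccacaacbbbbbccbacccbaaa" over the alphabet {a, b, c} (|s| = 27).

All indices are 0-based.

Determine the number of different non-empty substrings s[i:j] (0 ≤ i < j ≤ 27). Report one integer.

328

rank | idx | suffix
   0 |  26 | a
   1 |  25 | aa
   2 |  24 | aaa
   3 |   8 | aacbbbbbccbacccbaaa
   4 |   6 | acaacbbbbbccbacccbaaa
   5 |   9 | acbbbbbccbacccbaaa
   6 |  19 | acccbaaa
   7 |  23 | baaa
   8 |  18 | bacccbaaa
   9 |  11 | bbbbbccbacccbaaa
  10 |  12 | bbbbccbacccbaaa
  11 |  13 | bbbccbacccbaaa
  12 |  14 | bbccbacccbaaa
  13 |   1 | bcbccacaacbbbbbccbacccbaaa
  14 |   3 | bccacaacbbbbbccbacccbaaa
  15 |  15 | bccbacccbaaa
  16 |   7 | caacbbbbbccbacccbaaa
  17 |   5 | cacaacbbbbbccbacccbaaa
  18 |  22 | cbaaa
  19 |  17 | cbacccbaaa
  20 |  10 | cbbbbbccbacccbaaa
  21 |   0 | cbcbccacaacbbbbbccbacccbaaa
  22 |   2 | cbccacaacbbbbbccbacccbaaa
  23 |   4 | ccacaacbbbbbccbacccbaaa
  24 |  21 | ccbaaa
  25 |  16 | ccbacccbaaa
  26 |  20 | cccbaaa

SA = [26, 25, 24, 8, 6, 9, 19, 23, 18, 11, 12, 13, 14, 1, 3, 15, 7, 5, 22, 17, 10, 0, 2, 4, 21, 16, 20]
i: (SA[i-1],SA[i]) lcp shared
  1: (26,25) 1 'a'
  2: (25,24) 2 'aa'
  3: (24,8) 2 'aa'
  4: (8,6) 1 'a'
  5: (6,9) 2 'ac'
  6: (9,19) 2 'ac'
  7: (19,23) 0 ''
  8: (23,18) 2 'ba'
  9: (18,11) 1 'b'
  10: (11,12) 4 'bbbb'
  11: (12,13) 3 'bbb'
  12: (13,14) 2 'bb'
  13: (14,1) 1 'b'
  14: (1,3) 2 'bc'
  15: (3,15) 3 'bcc'
  16: (15,7) 0 ''
  17: (7,5) 2 'ca'
  18: (5,22) 1 'c'
  19: (22,17) 3 'cba'
  20: (17,10) 2 'cb'
  21: (10,0) 2 'cb'
  22: (0,2) 3 'cbc'
  23: (2,4) 1 'c'
  24: (4,21) 2 'cc'
  25: (21,16) 4 'ccba'
  26: (16,20) 2 'cc'

n(n+1)/2 = 27·28/2 = 378
Σ LCP = 0 + 1 + 2 + 2 + 1 + 2 + 2 + 0 + 2 + 1 + 4 + 3 + 2 + 1 + 2 + 3 + 0 + 2 + 1 + 3 + 2 + 2 + 3 + 1 + 2 + 4 + 2 = 50
distinct = 378 − 50 = 328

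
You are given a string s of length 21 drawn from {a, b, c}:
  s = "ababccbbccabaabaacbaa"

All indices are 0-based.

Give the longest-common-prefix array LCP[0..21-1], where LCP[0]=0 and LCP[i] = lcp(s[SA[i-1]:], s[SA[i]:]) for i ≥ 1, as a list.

[0, 1, 2, 2, 1, 4, 3, 2, 1, 0, 3, 3, 2, 1, 1, 3, 0, 1, 2, 1, 2]

rank→(start, suffix):
  0 → (20, 'a')
  1 → (19, 'aa')
  2 → (12, 'aabaacbaa')
  3 → (15, 'aacbaa')
  4 → (10, 'abaabaacbaa')
  5 → (13, 'abaacbaa')
  6 → (0, 'ababccbbccabaabaacbaa')
  7 → (2, 'abccbbccabaabaacbaa')
  8 → (16, 'acbaa')
  9 → (18, 'baa')
  10 → (11, 'baabaacbaa')
  11 → (14, 'baacbaa')
  12 → (1, 'babccbbccabaabaacbaa')
  13 → (6, 'bbccabaabaacbaa')
  14 → (7, 'bccabaabaacbaa')
  15 → (3, 'bccbbccabaabaacbaa')
  16 → (9, 'cabaabaacbaa')
  17 → (17, 'cbaa')
  18 → (5, 'cbbccabaabaacbaa')
  19 → (8, 'ccabaabaacbaa')
  20 → (4, 'ccbbccabaabaacbaa')

SA = [20, 19, 12, 15, 10, 13, 0, 2, 16, 18, 11, 14, 1, 6, 7, 3, 9, 17, 5, 8, 4]
i: (SA[i-1],SA[i]) lcp shared
  1: (20,19) 1 'a'
  2: (19,12) 2 'aa'
  3: (12,15) 2 'aa'
  4: (15,10) 1 'a'
  5: (10,13) 4 'abaa'
  6: (13,0) 3 'aba'
  7: (0,2) 2 'ab'
  8: (2,16) 1 'a'
  9: (16,18) 0 ''
  10: (18,11) 3 'baa'
  11: (11,14) 3 'baa'
  12: (14,1) 2 'ba'
  13: (1,6) 1 'b'
  14: (6,7) 1 'b'
  15: (7,3) 3 'bcc'
  16: (3,9) 0 ''
  17: (9,17) 1 'c'
  18: (17,5) 2 'cb'
  19: (5,8) 1 'c'
  20: (8,4) 2 'cc'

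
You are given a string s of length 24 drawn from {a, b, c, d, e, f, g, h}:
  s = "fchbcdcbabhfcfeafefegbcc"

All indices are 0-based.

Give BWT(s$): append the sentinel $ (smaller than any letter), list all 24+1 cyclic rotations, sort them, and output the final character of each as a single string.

cbecghacdbbffcfffh$caeecb

rank  rotation                   last
    0  $fchbcdcbabhfcfeafefegbcc  c
    1  abhfcfeafefegbcc$fchbcdcb  b
    2  afefegbcc$fchbcdcbabhfcfe  e
    3  babhfcfeafefegbcc$fchbcdc  c
    4  bcc$fchbcdcbabhfcfeafefeg  g
    5  bcdcbabhfcfeafefegbcc$fch  h
    6  bhfcfeafefegbcc$fchbcdcba  a
    7  c$fchbcdcbabhfcfeafefegbc  c
    8  cbabhfcfeafefegbcc$fchbcd  d
    9  cc$fchbcdcbabhfcfeafefegb  b
   10  cdcbabhfcfeafefegbcc$fchb  b
   11  cfeafefegbcc$fchbcdcbabhf  f
   12  chbcdcbabhfcfeafefegbcc$f  f
   13  dcbabhfcfeafefegbcc$fchbc  c
   14  eafefegbcc$fchbcdcbabhfcf  f
   15  efegbcc$fchbcdcbabhfcfeaf  f
   16  egbcc$fchbcdcbabhfcfeafef  f
   17  fcfeafefegbcc$fchbcdcbabh  h
   18  fchbcdcbabhfcfeafefegbcc$  $
   19  feafefegbcc$fchbcdcbabhfc  c
   20  fefegbcc$fchbcdcbabhfcfea  a
   21  fegbcc$fchbcdcbabhfcfeafe  e
   22  gbcc$fchbcdcbabhfcfeafefe  e
   23  hbcdcbabhfcfeafefegbcc$fc  c
   24  hfcfeafefegbcc$fchbcdcbab  b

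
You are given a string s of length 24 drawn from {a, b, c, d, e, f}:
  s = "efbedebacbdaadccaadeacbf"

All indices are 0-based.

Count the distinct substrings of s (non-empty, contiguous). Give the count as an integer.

275

sorted suffixes:
  #0 SA[0]=11  'aadccaadeacbf'
  #1 SA[1]=16  'aadeacbf'
  #2 SA[2]=7  'acbdaadccaadeacbf'
  #3 SA[3]=20  'acbf'
  #4 SA[4]=12  'adccaadeacbf'
  #5 SA[5]=17  'adeacbf'
  #6 SA[6]=6  'bacbdaadccaadeacbf'
  #7 SA[7]=9  'bdaadccaadeacbf'
  #8 SA[8]=2  'bedebacbdaadccaadeacbf'
  #9 SA[9]=22  'bf'
  #10 SA[10]=15  'caadeacbf'
  #11 SA[11]=8  'cbdaadccaadeacbf'
  #12 SA[12]=21  'cbf'
  #13 SA[13]=14  'ccaadeacbf'
  #14 SA[14]=10  'daadccaadeacbf'
  #15 SA[15]=13  'dccaadeacbf'
  #16 SA[16]=18  'deacbf'
  #17 SA[17]=4  'debacbdaadccaadeacbf'
  #18 SA[18]=19  'eacbf'
  #19 SA[19]=5  'ebacbdaadccaadeacbf'
  #20 SA[20]=3  'edebacbdaadccaadeacbf'
  #21 SA[21]=0  'efbedebacbdaadccaadeacbf'
  #22 SA[22]=23  'f'
  #23 SA[23]=1  'fbedebacbdaadccaadeacbf'

SA = [11, 16, 7, 20, 12, 17, 6, 9, 2, 22, 15, 8, 21, 14, 10, 13, 18, 4, 19, 5, 3, 0, 23, 1]
[i] adj suffixes → lcp
  [1] 11/16 → 3 ('aad')
  [2] 16/7 → 1 ('a')
  [3] 7/20 → 3 ('acb')
  [4] 20/12 → 1 ('a')
  [5] 12/17 → 2 ('ad')
  [6] 17/6 → 0 ('')
  [7] 6/9 → 1 ('b')
  [8] 9/2 → 1 ('b')
  [9] 2/22 → 1 ('b')
  [10] 22/15 → 0 ('')
  [11] 15/8 → 1 ('c')
  [12] 8/21 → 2 ('cb')
  [13] 21/14 → 1 ('c')
  [14] 14/10 → 0 ('')
  [15] 10/13 → 1 ('d')
  [16] 13/18 → 1 ('d')
  [17] 18/4 → 2 ('de')
  [18] 4/19 → 0 ('')
  [19] 19/5 → 1 ('e')
  [20] 5/3 → 1 ('e')
  [21] 3/0 → 1 ('e')
  [22] 0/23 → 0 ('')
  [23] 23/1 → 1 ('f')

n(n+1)/2 = 24·25/2 = 300
Σ LCP = 0 + 3 + 1 + 3 + 1 + 2 + 0 + 1 + 1 + 1 + 0 + 1 + 2 + 1 + 0 + 1 + 1 + 2 + 0 + 1 + 1 + 1 + 0 + 1 = 25
distinct = 300 − 25 = 275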